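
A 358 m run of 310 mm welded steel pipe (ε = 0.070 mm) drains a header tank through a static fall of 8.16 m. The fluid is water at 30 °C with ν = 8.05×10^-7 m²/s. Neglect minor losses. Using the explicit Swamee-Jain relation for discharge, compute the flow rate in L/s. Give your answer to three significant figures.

Q ≈ 231 L/s

Swamee-Jain (Type II): Q = -0.965·√(gD⁵h_f/L)·ln[ε/(3.7D) + √(3.17ν²L/(gD³h_f))]
√(gD⁵h_f/L) = √(9.81·0.310⁵·8.16/358) = 0.02530
ε/(3.7D) = 6.10×10^-5; √(3.17ν²L/(gD³h_f)) = 1.76×10^-5
Q = -0.965·0.02530·ln(7.859×10^-5) = 0.2308 m³/s
Check: V = 3.06 m/s, Re = 1.18×10^6, f = 0.01492, h_f = 8.21 m ≈ 8.16 m ✓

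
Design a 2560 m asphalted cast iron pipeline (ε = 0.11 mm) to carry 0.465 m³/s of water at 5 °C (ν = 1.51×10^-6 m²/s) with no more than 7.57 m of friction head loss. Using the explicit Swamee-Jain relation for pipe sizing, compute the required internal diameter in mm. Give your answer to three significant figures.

Swamee-Jain (Type III): D = 0.66·[ε^1.25·(LQ²/(gh_f))^4.75 + ν·Q^9.4·(L/(gh_f))^5.2]^0.04
LQ²/(gh_f) = 7.454; L/(gh_f) = 34.47
Term 1 = ε^1.25·(…)^4.75 = 0.157; Term 2 = ν·Q^9.4·(…)^5.2 = 0.112
D = 0.66·(0.157 + 0.112)^0.04 = 0.6262 m = 626 mm
Check: V = 1.51 m/s, Re = 6.26×10^5, f = 0.01498, h_f = 7.12 m ≈ 7.57 m ✓

D ≈ 626 mm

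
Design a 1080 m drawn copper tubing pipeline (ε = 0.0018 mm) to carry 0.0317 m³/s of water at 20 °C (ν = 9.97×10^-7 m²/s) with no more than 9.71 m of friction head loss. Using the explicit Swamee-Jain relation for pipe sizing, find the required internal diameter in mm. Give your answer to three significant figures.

Swamee-Jain (Type III): D = 0.66·[ε^1.25·(LQ²/(gh_f))^4.75 + ν·Q^9.4·(L/(gh_f))^5.2]^0.04
LQ²/(gh_f) = 0.01139; L/(gh_f) = 11.34
Term 1 = ε^1.25·(…)^4.75 = 3.87×10^-17; Term 2 = ν·Q^9.4·(…)^5.2 = 2.47×10^-15
D = 0.66·(3.87×10^-17 + 2.47×10^-15)^0.04 = 0.1720 m = 172 mm
Check: V = 1.36 m/s, Re = 2.35×10^5, f = 0.01516, h_f = 9.03 m ≈ 9.71 m ✓

D ≈ 172 mm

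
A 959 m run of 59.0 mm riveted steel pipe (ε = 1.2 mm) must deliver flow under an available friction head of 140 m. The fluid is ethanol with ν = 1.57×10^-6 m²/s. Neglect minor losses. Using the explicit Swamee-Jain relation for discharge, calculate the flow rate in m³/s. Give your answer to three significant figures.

Swamee-Jain (Type II): Q = -0.965·√(gD⁵h_f/L)·ln[ε/(3.7D) + √(3.17ν²L/(gD³h_f))]
√(gD⁵h_f/L) = √(9.81·0.0590⁵·140/959) = 0.001012
ε/(3.7D) = 0.00550; √(3.17ν²L/(gD³h_f)) = 1.63×10^-4
Q = -0.965·0.001012·ln(0.005660) = 0.005052 m³/s
Check: V = 1.85 m/s, Re = 6.94×10^4, f = 0.04981, h_f = 141 m ≈ 140 m ✓

Q ≈ 0.00505 m³/s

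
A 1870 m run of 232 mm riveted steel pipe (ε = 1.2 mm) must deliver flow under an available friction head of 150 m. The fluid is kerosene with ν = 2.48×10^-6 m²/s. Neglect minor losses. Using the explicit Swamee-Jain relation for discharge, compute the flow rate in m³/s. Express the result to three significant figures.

Swamee-Jain (Type II): Q = -0.965·√(gD⁵h_f/L)·ln[ε/(3.7D) + √(3.17ν²L/(gD³h_f))]
√(gD⁵h_f/L) = √(9.81·0.232⁵·150/1870) = 0.02300
ε/(3.7D) = 0.00140; √(3.17ν²L/(gD³h_f)) = 4.45×10^-5
Q = -0.965·0.02300·ln(0.001442) = 0.1452 m³/s
Check: V = 3.43 m/s, Re = 3.21×10^5, f = 0.03110, h_f = 151 m ≈ 150 m ✓

Q ≈ 0.145 m³/s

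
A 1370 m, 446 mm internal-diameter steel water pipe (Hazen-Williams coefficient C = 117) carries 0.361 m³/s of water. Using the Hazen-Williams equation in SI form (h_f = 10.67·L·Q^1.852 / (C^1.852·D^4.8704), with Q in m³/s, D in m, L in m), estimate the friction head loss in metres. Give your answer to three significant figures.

h_f = 10.67·1370·0.361^1.852 / (117^1.852·0.446^4.8704) = 16.71 m

h_f ≈ 16.7 m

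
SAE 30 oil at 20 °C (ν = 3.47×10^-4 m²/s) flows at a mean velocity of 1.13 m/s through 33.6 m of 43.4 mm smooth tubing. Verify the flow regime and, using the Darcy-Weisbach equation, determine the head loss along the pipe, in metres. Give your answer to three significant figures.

Re = VD/ν = 1.13·0.04340/3.47×10^-4 = 141 → laminar (Re < 2300)
f = 64/Re = 0.4528
h_f = f(L/D)V²/(2g) = 0.4528·(33.6/0.04340)·1.13²/(2·9.81) = 22.82 m

h_f ≈ 22.8 m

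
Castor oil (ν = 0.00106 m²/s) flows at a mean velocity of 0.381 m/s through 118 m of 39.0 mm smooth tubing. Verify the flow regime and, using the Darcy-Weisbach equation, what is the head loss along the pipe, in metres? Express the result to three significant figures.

h_f ≈ 102 m

Re = VD/ν = 0.381·0.03900/0.00106 = 14.0 → laminar (Re < 2300)
f = 64/Re = 4.566
h_f = f(L/D)V²/(2g) = 4.566·(118/0.03900)·0.381²/(2·9.81) = 102.2 m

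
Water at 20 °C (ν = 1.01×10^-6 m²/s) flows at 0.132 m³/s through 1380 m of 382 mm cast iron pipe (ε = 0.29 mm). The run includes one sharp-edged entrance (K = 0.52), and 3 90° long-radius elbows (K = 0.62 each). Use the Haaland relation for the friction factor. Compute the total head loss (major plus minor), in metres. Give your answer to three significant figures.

H_L ≈ 4.84 m

V = 4Q/(πD²) = 1.152 m/s; V²/2g = 0.06761 m
Re = 4.36×10^5, ε/D = 7.59×10^-4 → f = 0.01914 (Haaland)
Major: h_f = f(L/D)·V²/2g = 0.01914·3613·0.06761 = 4.675 m
Minor: ΣK = 2.38; h_m = ΣK·V²/2g = 0.1609 m
Total H_L = 4.675 + 0.1609 = 4.836 m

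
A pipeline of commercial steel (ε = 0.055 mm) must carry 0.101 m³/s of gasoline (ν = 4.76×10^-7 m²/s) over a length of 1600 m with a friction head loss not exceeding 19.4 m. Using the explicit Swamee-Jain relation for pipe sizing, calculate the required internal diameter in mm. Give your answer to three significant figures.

D ≈ 256 mm

Swamee-Jain (Type III): D = 0.66·[ε^1.25·(LQ²/(gh_f))^4.75 + ν·Q^9.4·(L/(gh_f))^5.2]^0.04
LQ²/(gh_f) = 0.08576; L/(gh_f) = 8.407
Term 1 = ε^1.25·(…)^4.75 = 4.06×10^-11; Term 2 = ν·Q^9.4·(…)^5.2 = 1.34×10^-11
D = 0.66·(4.06×10^-11 + 1.34×10^-11)^0.04 = 0.2564 m = 256 mm
Check: V = 1.96 m/s, Re = 1.05×10^6, f = 0.01489, h_f = 18.1 m ≈ 19.4 m ✓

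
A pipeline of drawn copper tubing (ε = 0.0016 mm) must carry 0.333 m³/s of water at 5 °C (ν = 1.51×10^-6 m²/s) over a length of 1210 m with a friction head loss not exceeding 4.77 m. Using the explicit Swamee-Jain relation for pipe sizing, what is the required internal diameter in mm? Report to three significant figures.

D ≈ 502 mm

Swamee-Jain (Type III): D = 0.66·[ε^1.25·(LQ²/(gh_f))^4.75 + ν·Q^9.4·(L/(gh_f))^5.2]^0.04
LQ²/(gh_f) = 2.867; L/(gh_f) = 25.86
Term 1 = ε^1.25·(…)^4.75 = 8.48×10^-6; Term 2 = ν·Q^9.4·(…)^5.2 = 0.00109
D = 0.66·(8.48×10^-6 + 0.00109)^0.04 = 0.5025 m = 502 mm
Check: V = 1.68 m/s, Re = 5.59×10^5, f = 0.01289, h_f = 4.46 m ≈ 4.77 m ✓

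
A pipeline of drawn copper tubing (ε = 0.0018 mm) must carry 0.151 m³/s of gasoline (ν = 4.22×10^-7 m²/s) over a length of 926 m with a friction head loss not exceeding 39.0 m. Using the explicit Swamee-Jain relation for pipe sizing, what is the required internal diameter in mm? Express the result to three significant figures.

D ≈ 217 mm

Swamee-Jain (Type III): D = 0.66·[ε^1.25·(LQ²/(gh_f))^4.75 + ν·Q^9.4·(L/(gh_f))^5.2]^0.04
LQ²/(gh_f) = 0.05519; L/(gh_f) = 2.420
Term 1 = ε^1.25·(…)^4.75 = 6.96×10^-14; Term 2 = ν·Q^9.4·(…)^5.2 = 8.01×10^-13
D = 0.66·(6.96×10^-14 + 8.01×10^-13)^0.04 = 0.2173 m = 217 mm
Check: V = 4.07 m/s, Re = 2.10×10^6, f = 0.01061, h_f = 38.2 m ≈ 39.0 m ✓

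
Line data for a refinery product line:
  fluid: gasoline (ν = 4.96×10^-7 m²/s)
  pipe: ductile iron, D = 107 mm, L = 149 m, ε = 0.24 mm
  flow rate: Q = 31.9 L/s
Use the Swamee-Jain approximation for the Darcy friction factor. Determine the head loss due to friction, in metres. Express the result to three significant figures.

V = 4Q/(πD²) = 4·0.0319/(π·0.107²) = 3.548 m/s
Re = VD/ν = 3.548·0.107/4.96×10^-7 = 7.65×10^5 → turbulent
ε/D = 0.24/107 = 0.00224
Swamee-Jain: f = 0.02446
h_f = f(L/D)V²/(2g) = 0.02446·(149/0.107)·3.548²/(2·9.81) = 21.85 m

h_f ≈ 21.8 m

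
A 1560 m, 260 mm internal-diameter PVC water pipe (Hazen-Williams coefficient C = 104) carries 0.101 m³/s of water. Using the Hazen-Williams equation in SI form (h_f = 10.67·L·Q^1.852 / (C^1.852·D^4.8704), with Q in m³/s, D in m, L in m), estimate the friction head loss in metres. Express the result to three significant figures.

h_f = 10.67·1560·0.101^1.852 / (104^1.852·0.260^4.8704) = 30.98 m

h_f ≈ 31.0 m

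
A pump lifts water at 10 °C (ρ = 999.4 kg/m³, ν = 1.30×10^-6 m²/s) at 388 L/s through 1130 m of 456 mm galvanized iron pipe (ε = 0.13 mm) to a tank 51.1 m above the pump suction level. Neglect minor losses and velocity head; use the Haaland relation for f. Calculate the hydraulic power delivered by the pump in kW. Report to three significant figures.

V = 4Q/(πD²) = 2.376 m/s; Re = 8.33×10^5; ε/D = 2.85×10^-4; f = 0.01558
h_f = f(L/D)V²/2g = 11.11 m
Total head H = z + h_f = 51.1 + 11.11 = 62.21 m
P_hyd = ρgQH = 999.4·9.81·0.388·62.21 = 236.6 kW

P_hyd ≈ 237 kW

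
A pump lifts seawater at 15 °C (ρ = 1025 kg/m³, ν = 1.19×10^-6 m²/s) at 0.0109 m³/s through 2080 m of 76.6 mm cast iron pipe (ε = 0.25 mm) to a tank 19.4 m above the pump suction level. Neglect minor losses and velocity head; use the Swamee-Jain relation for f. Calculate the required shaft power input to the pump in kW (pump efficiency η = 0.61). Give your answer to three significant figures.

P_shaft ≈ 42.2 kW

V = 4Q/(πD²) = 2.365 m/s; Re = 1.52×10^5; ε/D = 0.00326; f = 0.02783
h_f = f(L/D)V²/2g = 215.5 m
Total head H = z + h_f = 19.4 + 215.5 = 234.9 m
P_hyd = ρgQH = 1025·9.81·0.0109·234.9 = 25.74 kW
P_shaft = P_hyd/η = 25.74/0.61 = 42.20 kW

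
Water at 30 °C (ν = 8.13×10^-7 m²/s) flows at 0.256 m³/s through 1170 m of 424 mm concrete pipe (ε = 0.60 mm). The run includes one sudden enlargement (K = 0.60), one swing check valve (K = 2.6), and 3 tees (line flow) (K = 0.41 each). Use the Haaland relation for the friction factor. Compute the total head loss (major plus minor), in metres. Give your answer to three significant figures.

H_L ≈ 10.8 m

V = 4Q/(πD²) = 1.813 m/s; V²/2g = 0.1675 m
Re = 9.46×10^5, ε/D = 0.00142 → f = 0.02167 (Haaland)
Major: h_f = f(L/D)·V²/2g = 0.02167·2759·0.1675 = 10.02 m
Minor: ΣK = 4.43; h_m = ΣK·V²/2g = 0.7422 m
Total H_L = 10.02 + 0.7422 = 10.76 m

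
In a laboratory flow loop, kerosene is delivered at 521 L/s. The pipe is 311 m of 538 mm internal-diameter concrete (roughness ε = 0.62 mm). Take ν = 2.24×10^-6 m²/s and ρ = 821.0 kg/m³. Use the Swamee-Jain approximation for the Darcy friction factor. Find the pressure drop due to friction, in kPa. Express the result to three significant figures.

V = 4Q/(πD²) = 4·0.521/(π·0.538²) = 2.292 m/s
Re = VD/ν = 2.292·0.538/2.24×10^-6 = 5.50×10^5 → turbulent
ε/D = 0.62/538 = 0.00115
Swamee-Jain: f = 0.02094
h_f = f(L/D)V²/(2g) = 0.02094·(311/0.538)·2.292²/(2·9.81) = 3.241 m
Δp = ρg·h_f = 821.0·9.81·3.241 = 26.10 kPa

Δp ≈ 26.1 kPa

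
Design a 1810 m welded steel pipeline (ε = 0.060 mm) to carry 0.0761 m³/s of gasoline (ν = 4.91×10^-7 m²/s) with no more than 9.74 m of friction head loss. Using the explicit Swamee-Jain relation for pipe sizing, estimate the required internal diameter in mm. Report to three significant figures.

Swamee-Jain (Type III): D = 0.66·[ε^1.25·(LQ²/(gh_f))^4.75 + ν·Q^9.4·(L/(gh_f))^5.2]^0.04
LQ²/(gh_f) = 0.1097; L/(gh_f) = 18.94
Term 1 = ε^1.25·(…)^4.75 = 1.46×10^-10; Term 2 = ν·Q^9.4·(…)^5.2 = 6.59×10^-11
D = 0.66·(1.46×10^-10 + 6.59×10^-11)^0.04 = 0.2708 m = 271 mm
Check: V = 1.32 m/s, Re = 7.29×10^5, f = 0.01528, h_f = 9.10 m ≈ 9.74 m ✓

D ≈ 271 mm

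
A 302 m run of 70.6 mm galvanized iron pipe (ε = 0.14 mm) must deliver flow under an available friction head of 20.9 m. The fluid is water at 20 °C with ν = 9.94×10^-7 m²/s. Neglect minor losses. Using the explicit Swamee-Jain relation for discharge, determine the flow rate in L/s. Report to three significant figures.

Swamee-Jain (Type II): Q = -0.965·√(gD⁵h_f/L)·ln[ε/(3.7D) + √(3.17ν²L/(gD³h_f))]
√(gD⁵h_f/L) = √(9.81·0.0706⁵·20.9/302) = 0.001091
ε/(3.7D) = 5.36×10^-4; √(3.17ν²L/(gD³h_f)) = 1.14×10^-4
Q = -0.965·0.001091·ln(6.504×10^-4) = 0.007727 m³/s
Check: V = 1.97 m/s, Re = 1.40×10^5, f = 0.02482, h_f = 21.1 m ≈ 20.9 m ✓

Q ≈ 7.73 L/s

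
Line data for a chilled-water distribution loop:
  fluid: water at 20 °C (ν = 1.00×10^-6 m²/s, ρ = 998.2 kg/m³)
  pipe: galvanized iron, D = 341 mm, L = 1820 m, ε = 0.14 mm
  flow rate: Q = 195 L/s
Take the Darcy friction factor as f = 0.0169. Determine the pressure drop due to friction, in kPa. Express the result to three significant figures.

Δp ≈ 205 kPa

V = 4Q/(πD²) = 4·0.195/(π·0.341²) = 2.135 m/s
h_f = f(L/D)V²/(2g) = 0.01690·(1820/0.341)·2.135²/(2·9.81) = 20.96 m
Δp = ρg·h_f = 998.2·9.81·20.96 = 205.2 kPa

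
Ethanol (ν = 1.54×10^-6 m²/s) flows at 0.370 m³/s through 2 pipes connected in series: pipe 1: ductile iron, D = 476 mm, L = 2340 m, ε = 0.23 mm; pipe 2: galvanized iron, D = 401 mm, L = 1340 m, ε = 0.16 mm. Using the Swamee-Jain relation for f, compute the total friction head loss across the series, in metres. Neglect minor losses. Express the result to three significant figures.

H ≈ 43.4 m

Pipe 1: V = 2.079 m/s, Re = 6.43×10^5, ε/D = 4.83×10^-4, f = 0.01746, h_1 = f(L/D)V²/2g = 18.92 m
Pipe 2: V = 2.930 m/s, Re = 7.63×10^5, ε/D = 3.99×10^-4, f = 0.01675, h_2 = f(L/D)V²/2g = 24.49 m
Series → Q common, losses add: H = Σh = 43.40 m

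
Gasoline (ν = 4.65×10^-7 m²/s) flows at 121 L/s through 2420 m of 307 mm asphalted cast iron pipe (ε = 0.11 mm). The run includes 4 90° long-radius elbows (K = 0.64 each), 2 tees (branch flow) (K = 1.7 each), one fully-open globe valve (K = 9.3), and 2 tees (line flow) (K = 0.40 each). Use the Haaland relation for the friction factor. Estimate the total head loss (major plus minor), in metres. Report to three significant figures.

H_L ≈ 19.4 m

V = 4Q/(πD²) = 1.635 m/s; V²/2g = 0.1362 m
Re = 1.08×10^6, ε/D = 3.58×10^-4 → f = 0.01607 (Haaland)
Major: h_f = f(L/D)·V²/2g = 0.01607·7883·0.1362 = 17.25 m
Minor: ΣK = 16.1; h_m = ΣK·V²/2g = 2.187 m
Total H_L = 17.25 + 2.187 = 19.44 m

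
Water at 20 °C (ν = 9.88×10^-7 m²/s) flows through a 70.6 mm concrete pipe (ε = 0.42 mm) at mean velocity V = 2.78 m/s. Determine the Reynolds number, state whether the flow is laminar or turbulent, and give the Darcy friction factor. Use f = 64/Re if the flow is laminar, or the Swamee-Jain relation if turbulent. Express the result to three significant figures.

Re ≈ 1.99×10^5; turbulent; f ≈ 0.0326

Re = VD/ν = 2.780·0.0706/9.88×10^-7 = 1.99×10^5
Re > 4000 → turbulent; ε/D = 0.00595
Swamee-Jain: f = 0.03263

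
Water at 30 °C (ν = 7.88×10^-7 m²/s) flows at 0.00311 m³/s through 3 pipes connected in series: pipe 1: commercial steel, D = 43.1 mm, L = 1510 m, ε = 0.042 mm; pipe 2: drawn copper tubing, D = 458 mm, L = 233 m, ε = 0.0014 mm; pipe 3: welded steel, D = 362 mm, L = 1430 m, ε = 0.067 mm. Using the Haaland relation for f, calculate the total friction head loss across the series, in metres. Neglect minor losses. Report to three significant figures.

H ≈ 175 m

Pipe 1: V = 2.132 m/s, Re = 1.17×10^5, ε/D = 9.74×10^-4, f = 0.02159, h_1 = f(L/D)V²/2g = 175.2 m
Pipe 2: V = 0.01888 m/s, Re = 1.10×10^4, ε/D = 3.06×10^-6, f = 0.03012, h_2 = f(L/D)V²/2g = 2.783×10^-4 m
Pipe 3: V = 0.03022 m/s, Re = 1.39×10^4, ε/D = 1.85×10^-4, f = 0.02853, h_3 = f(L/D)V²/2g = 0.005245 m
Series → Q common, losses add: H = Σh = 175.2 m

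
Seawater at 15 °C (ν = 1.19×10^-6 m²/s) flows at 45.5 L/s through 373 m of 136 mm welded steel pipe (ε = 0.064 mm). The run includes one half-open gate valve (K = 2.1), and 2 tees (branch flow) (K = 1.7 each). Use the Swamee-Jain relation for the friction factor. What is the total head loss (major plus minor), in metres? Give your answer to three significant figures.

V = 4Q/(πD²) = 3.132 m/s; V²/2g = 0.5000 m
Re = 3.58×10^5, ε/D = 4.71×10^-4 → f = 0.01794 (Swamee-Jain)
Major: h_f = f(L/D)·V²/2g = 0.01794·2743·0.5000 = 24.60 m
Minor: ΣK = 5.50; h_m = ΣK·V²/2g = 2.750 m
Total H_L = 24.60 + 2.750 = 27.35 m

H_L ≈ 27.3 m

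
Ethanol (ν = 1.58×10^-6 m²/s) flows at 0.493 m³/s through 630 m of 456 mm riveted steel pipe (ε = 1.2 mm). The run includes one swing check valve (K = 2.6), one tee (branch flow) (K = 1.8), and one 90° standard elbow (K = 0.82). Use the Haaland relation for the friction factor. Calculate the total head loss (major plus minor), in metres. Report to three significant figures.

H_L ≈ 18.7 m

V = 4Q/(πD²) = 3.019 m/s; V²/2g = 0.4645 m
Re = 8.71×10^5, ε/D = 0.00263 → f = 0.02543 (Haaland)
Major: h_f = f(L/D)·V²/2g = 0.02543·1382·0.4645 = 16.32 m
Minor: ΣK = 5.22; h_m = ΣK·V²/2g = 2.425 m
Total H_L = 16.32 + 2.425 = 18.74 m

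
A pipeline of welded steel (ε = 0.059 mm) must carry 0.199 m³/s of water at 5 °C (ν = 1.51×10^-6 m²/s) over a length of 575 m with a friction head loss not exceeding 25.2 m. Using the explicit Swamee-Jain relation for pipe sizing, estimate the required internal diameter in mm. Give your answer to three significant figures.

Swamee-Jain (Type III): D = 0.66·[ε^1.25·(LQ²/(gh_f))^4.75 + ν·Q^9.4·(L/(gh_f))^5.2]^0.04
LQ²/(gh_f) = 0.09211; L/(gh_f) = 2.326
Term 1 = ε^1.25·(…)^4.75 = 6.22×10^-11; Term 2 = ν·Q^9.4·(…)^5.2 = 3.12×10^-11
D = 0.66·(6.22×10^-11 + 3.12×10^-11)^0.04 = 0.2620 m = 262 mm
Check: V = 3.69 m/s, Re = 6.40×10^5, f = 0.01545, h_f = 23.5 m ≈ 25.2 m ✓

D ≈ 262 mm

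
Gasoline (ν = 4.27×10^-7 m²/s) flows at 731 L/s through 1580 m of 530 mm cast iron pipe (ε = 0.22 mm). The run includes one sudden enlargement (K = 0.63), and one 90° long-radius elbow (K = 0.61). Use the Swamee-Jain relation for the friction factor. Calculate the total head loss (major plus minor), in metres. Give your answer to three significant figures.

H_L ≈ 27.8 m

V = 4Q/(πD²) = 3.313 m/s; V²/2g = 0.5596 m
Re = 4.11×10^6, ε/D = 4.15×10^-4 → f = 0.01622 (Swamee-Jain)
Major: h_f = f(L/D)·V²/2g = 0.01622·2981·0.5596 = 27.06 m
Minor: ΣK = 1.24; h_m = ΣK·V²/2g = 0.6939 m
Total H_L = 27.06 + 0.6939 = 27.75 m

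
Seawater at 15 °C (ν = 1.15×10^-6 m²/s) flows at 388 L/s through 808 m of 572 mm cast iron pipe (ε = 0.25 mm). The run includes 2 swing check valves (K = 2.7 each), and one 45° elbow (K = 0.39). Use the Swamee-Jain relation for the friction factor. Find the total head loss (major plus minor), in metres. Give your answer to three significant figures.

H_L ≈ 3.47 m

V = 4Q/(πD²) = 1.510 m/s; V²/2g = 0.1162 m
Re = 7.51×10^5, ε/D = 4.37×10^-4 → f = 0.01704 (Swamee-Jain)
Major: h_f = f(L/D)·V²/2g = 0.01704·1413·0.1162 = 2.796 m
Minor: ΣK = 5.79; h_m = ΣK·V²/2g = 0.6728 m
Total H_L = 2.796 + 0.6728 = 3.469 m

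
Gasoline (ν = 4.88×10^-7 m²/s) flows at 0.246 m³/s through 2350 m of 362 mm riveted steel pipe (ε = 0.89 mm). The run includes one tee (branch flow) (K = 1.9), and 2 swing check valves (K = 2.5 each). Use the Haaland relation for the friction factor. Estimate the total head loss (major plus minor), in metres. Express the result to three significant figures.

H_L ≈ 49.1 m

V = 4Q/(πD²) = 2.390 m/s; V²/2g = 0.2912 m
Re = 1.77×10^6, ε/D = 0.00246 → f = 0.02489 (Haaland)
Major: h_f = f(L/D)·V²/2g = 0.02489·6492·0.2912 = 47.05 m
Minor: ΣK = 6.90; h_m = ΣK·V²/2g = 2.009 m
Total H_L = 47.05 + 2.009 = 49.06 m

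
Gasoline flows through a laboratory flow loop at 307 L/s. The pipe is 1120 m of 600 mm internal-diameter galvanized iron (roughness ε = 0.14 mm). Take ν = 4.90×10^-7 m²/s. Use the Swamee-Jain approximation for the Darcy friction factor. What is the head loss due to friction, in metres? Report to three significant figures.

V = 4Q/(πD²) = 4·0.307/(π·0.600²) = 1.086 m/s
Re = VD/ν = 1.086·0.600/4.90×10^-7 = 1.33×10^6 → turbulent
ε/D = 0.14/600 = 2.33×10^-4
Swamee-Jain: f = 0.01492
h_f = f(L/D)V²/(2g) = 0.01492·(1120/0.600)·1.086²/(2·9.81) = 1.674 m

h_f ≈ 1.67 m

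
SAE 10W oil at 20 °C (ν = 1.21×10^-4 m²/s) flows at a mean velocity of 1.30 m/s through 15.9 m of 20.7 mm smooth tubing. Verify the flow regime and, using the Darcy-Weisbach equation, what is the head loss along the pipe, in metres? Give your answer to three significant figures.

h_f ≈ 19.0 m

Re = VD/ν = 1.30·0.02070/1.21×10^-4 = 222 → laminar (Re < 2300)
f = 64/Re = 0.2878
h_f = f(L/D)V²/(2g) = 0.2878·(15.9/0.02070)·1.30²/(2·9.81) = 19.04 m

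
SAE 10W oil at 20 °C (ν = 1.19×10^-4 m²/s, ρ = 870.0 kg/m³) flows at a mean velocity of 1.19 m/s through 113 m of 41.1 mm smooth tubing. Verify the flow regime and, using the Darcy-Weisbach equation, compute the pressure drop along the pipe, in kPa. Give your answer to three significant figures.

Re = VD/ν = 1.19·0.04110/1.19×10^-4 = 411 → laminar (Re < 2300)
f = 64/Re = 0.1557
h_f = f(L/D)V²/(2g) = 0.1557·(113/0.04110)·1.19²/(2·9.81) = 30.90 m
Δp = ρg·h_f = 870.0·9.81·30.90 = 263.7 kPa

Δp ≈ 264 kPa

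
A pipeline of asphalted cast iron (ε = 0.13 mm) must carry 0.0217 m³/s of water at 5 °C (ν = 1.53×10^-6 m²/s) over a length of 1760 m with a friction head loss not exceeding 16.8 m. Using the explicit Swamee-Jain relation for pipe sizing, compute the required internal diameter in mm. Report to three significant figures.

Swamee-Jain (Type III): D = 0.66·[ε^1.25·(LQ²/(gh_f))^4.75 + ν·Q^9.4·(L/(gh_f))^5.2]^0.04
LQ²/(gh_f) = 0.005029; L/(gh_f) = 10.68
Term 1 = ε^1.25·(…)^4.75 = 1.68×10^-16; Term 2 = ν·Q^9.4·(…)^5.2 = 7.87×10^-17
D = 0.66·(1.68×10^-16 + 7.87×10^-17)^0.04 = 0.1567 m = 157 mm
Check: V = 1.12 m/s, Re = 1.15×10^5, f = 0.02143, h_f = 15.5 m ≈ 16.8 m ✓

D ≈ 157 mm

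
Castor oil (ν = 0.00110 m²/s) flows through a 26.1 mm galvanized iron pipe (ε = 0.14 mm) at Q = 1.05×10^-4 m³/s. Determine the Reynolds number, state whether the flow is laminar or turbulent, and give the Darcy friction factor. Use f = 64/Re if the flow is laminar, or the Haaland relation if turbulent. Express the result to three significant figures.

V = 4Q/(πD²) = 0.1963 m/s
Re = VD/ν = 0.1963·0.0261/0.00110 = 4.66
Re < 2300 → laminar → f = 64/Re = 13.74

Re ≈ 4.66; laminar; f = 64/Re ≈ 13.7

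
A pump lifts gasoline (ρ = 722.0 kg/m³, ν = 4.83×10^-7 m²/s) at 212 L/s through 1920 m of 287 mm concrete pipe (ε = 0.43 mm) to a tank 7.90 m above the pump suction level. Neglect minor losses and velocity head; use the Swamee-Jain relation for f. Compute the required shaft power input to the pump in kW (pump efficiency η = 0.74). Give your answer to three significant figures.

V = 4Q/(πD²) = 3.277 m/s; Re = 1.95×10^6; ε/D = 0.00150; f = 0.02189
h_f = f(L/D)V²/2g = 80.16 m
Total head H = z + h_f = 7.90 + 80.16 = 88.06 m
P_hyd = ρgQH = 722.0·9.81·0.212·88.06 = 132.2 kW
P_shaft = P_hyd/η = 132.2/0.74 = 178.7 kW

P_shaft ≈ 179 kW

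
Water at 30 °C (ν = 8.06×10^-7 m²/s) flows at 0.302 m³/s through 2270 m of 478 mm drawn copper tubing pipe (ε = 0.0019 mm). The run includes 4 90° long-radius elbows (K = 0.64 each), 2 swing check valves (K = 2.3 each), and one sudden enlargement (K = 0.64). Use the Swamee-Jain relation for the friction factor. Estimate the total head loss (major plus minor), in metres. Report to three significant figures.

V = 4Q/(πD²) = 1.683 m/s; V²/2g = 0.1444 m
Re = 9.98×10^5, ε/D = 3.97×10^-6 → f = 0.01171 (Swamee-Jain)
Major: h_f = f(L/D)·V²/2g = 0.01171·4749·0.1444 = 8.028 m
Minor: ΣK = 7.80; h_m = ΣK·V²/2g = 1.126 m
Total H_L = 8.028 + 1.126 = 9.154 m

H_L ≈ 9.15 m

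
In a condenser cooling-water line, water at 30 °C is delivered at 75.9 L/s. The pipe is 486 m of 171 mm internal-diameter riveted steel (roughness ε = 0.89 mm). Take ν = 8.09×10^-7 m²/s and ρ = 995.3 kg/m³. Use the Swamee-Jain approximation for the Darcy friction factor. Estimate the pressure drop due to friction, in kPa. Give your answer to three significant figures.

V = 4Q/(πD²) = 4·0.0759/(π·0.171²) = 3.305 m/s
Re = VD/ν = 3.305·0.171/8.09×10^-7 = 6.99×10^5 → turbulent
ε/D = 0.89/171 = 0.00520
Swamee-Jain: f = 0.03095
h_f = f(L/D)V²/(2g) = 0.03095·(486/0.171)·3.305²/(2·9.81) = 48.97 m
Δp = ρg·h_f = 995.3·9.81·48.97 = 478.1 kPa

Δp ≈ 478 kPa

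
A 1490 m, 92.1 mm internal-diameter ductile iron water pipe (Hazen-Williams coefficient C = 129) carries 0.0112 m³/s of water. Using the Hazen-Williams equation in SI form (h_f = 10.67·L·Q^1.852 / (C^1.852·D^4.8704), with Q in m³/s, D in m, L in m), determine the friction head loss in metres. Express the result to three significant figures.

h_f ≈ 53.0 m

h_f = 10.67·1490·0.0112^1.852 / (129^1.852·0.0921^4.8704) = 52.99 m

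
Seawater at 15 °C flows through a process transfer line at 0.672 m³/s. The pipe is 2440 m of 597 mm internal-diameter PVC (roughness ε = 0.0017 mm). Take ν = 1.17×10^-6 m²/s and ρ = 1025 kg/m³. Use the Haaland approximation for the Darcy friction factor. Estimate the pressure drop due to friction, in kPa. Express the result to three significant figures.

V = 4Q/(πD²) = 4·0.672/(π·0.597²) = 2.401 m/s
Re = VD/ν = 2.401·0.597/1.17×10^-6 = 1.22×10^6 → turbulent
ε/D = 0.0017/597 = 2.85×10^-6
Haaland: f = 0.01125
h_f = f(L/D)V²/(2g) = 0.01125·(2440/0.597)·2.401²/(2·9.81) = 13.51 m
Δp = ρg·h_f = 1025·9.81·13.51 = 135.9 kPa

Δp ≈ 136 kPa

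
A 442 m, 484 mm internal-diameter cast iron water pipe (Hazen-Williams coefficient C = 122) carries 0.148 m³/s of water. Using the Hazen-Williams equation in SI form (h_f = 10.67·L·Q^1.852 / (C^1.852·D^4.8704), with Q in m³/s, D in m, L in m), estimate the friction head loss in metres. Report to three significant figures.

h_f ≈ 0.643 m

h_f = 10.67·442·0.148^1.852 / (122^1.852·0.484^4.8704) = 0.6425 m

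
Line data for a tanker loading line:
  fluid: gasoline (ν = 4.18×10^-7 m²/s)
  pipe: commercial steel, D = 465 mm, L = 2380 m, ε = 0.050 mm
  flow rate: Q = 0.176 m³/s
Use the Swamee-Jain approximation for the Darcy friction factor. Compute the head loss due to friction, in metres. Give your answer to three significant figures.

h_f ≈ 3.77 m

V = 4Q/(πD²) = 4·0.176/(π·0.465²) = 1.036 m/s
Re = VD/ν = 1.036·0.465/4.18×10^-7 = 1.15×10^6 → turbulent
ε/D = 0.050/465 = 1.08×10^-4
Swamee-Jain: f = 0.01347
h_f = f(L/D)V²/(2g) = 0.01347·(2380/0.465)·1.036²/(2·9.81) = 3.774 m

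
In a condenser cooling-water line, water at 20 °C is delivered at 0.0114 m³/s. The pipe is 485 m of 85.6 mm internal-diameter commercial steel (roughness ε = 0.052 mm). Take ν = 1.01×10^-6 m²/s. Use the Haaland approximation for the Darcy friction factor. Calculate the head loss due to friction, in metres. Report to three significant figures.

h_f ≈ 22.0 m

V = 4Q/(πD²) = 4·0.0114/(π·0.0856²) = 1.981 m/s
Re = VD/ν = 1.981·0.0856/1.01×10^-6 = 1.68×10^5 → turbulent
ε/D = 0.052/85.6 = 6.07×10^-4
Haaland: f = 0.01946
h_f = f(L/D)V²/(2g) = 0.01946·(485/0.0856)·1.981²/(2·9.81) = 22.05 m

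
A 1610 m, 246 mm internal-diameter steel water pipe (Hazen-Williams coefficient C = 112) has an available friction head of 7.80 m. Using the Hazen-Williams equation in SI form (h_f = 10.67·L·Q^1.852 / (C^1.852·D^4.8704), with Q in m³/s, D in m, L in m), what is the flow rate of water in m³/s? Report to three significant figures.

Rearranging: Q = [h_f·C^1.852·D^4.8704 / (10.67·L)]^(1/1.852)
Q = [7.80·112^1.852·0.246^4.8704 / (10.67·1610)]^0.540 = 0.04390 m³/s

Q ≈ 0.0439 m³/s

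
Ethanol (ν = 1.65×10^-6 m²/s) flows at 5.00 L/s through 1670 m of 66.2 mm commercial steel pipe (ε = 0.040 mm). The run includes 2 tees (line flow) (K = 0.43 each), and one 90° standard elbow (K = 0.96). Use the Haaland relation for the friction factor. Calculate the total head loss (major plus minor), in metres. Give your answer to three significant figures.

H_L ≈ 60.0 m

V = 4Q/(πD²) = 1.453 m/s; V²/2g = 0.1076 m
Re = 5.83×10^4, ε/D = 6.04×10^-4 → f = 0.02204 (Haaland)
Major: h_f = f(L/D)·V²/2g = 0.02204·25227·0.1076 = 59.79 m
Minor: ΣK = 1.82; h_m = ΣK·V²/2g = 0.1957 m
Total H_L = 59.79 + 0.1957 = 59.99 m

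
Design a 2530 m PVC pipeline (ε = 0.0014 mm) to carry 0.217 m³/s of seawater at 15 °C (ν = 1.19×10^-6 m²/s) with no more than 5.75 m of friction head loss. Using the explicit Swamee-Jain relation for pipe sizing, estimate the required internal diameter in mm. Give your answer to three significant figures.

Swamee-Jain (Type III): D = 0.66·[ε^1.25·(LQ²/(gh_f))^4.75 + ν·Q^9.4·(L/(gh_f))^5.2]^0.04
LQ²/(gh_f) = 2.112; L/(gh_f) = 44.85
Term 1 = ε^1.25·(…)^4.75 = 1.68×10^-6; Term 2 = ν·Q^9.4·(…)^5.2 = 2.68×10^-4
D = 0.66·(1.68×10^-6 + 2.68×10^-4)^0.04 = 0.4751 m = 475 mm
Check: V = 1.22 m/s, Re = 4.89×10^5, f = 0.01319, h_f = 5.37 m ≈ 5.75 m ✓

D ≈ 475 mm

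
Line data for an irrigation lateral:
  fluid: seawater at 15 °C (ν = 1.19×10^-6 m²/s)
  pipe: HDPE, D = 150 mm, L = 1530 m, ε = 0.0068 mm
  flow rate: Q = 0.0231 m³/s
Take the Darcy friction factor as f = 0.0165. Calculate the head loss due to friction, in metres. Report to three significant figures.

V = 4Q/(πD²) = 4·0.0231/(π·0.150²) = 1.307 m/s
h_f = f(L/D)V²/(2g) = 0.01650·(1530/0.150)·1.307²/(2·9.81) = 14.66 m

h_f ≈ 14.7 m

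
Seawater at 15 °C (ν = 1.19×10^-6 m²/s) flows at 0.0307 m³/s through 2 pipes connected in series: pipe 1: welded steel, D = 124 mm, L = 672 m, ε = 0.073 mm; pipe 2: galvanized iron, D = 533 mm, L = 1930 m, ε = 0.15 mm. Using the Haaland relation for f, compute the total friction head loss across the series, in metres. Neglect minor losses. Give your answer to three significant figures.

Pipe 1: V = 2.542 m/s, Re = 2.65×10^5, ε/D = 5.89×10^-4, f = 0.01871, h_1 = f(L/D)V²/2g = 33.40 m
Pipe 2: V = 0.1376 m/s, Re = 6.16×10^4, ε/D = 2.81×10^-4, f = 0.02074, h_2 = f(L/D)V²/2g = 0.07246 m
Series → Q common, losses add: H = Σh = 33.48 m

H ≈ 33.5 m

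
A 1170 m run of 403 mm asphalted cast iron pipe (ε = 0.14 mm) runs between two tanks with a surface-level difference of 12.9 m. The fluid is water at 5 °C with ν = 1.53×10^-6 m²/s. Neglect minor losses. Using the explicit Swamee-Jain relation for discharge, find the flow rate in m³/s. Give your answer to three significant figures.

Q ≈ 0.294 m³/s

Swamee-Jain (Type II): Q = -0.965·√(gD⁵h_f/L)·ln[ε/(3.7D) + √(3.17ν²L/(gD³h_f))]
√(gD⁵h_f/L) = √(9.81·0.403⁵·12.9/1170) = 0.03391
ε/(3.7D) = 9.39×10^-5; √(3.17ν²L/(gD³h_f)) = 3.24×10^-5
Q = -0.965·0.03391·ln(1.263×10^-4) = 0.2937 m³/s
Check: V = 2.30 m/s, Re = 6.07×10^5, f = 0.01655, h_f = 13.0 m ≈ 12.9 m ✓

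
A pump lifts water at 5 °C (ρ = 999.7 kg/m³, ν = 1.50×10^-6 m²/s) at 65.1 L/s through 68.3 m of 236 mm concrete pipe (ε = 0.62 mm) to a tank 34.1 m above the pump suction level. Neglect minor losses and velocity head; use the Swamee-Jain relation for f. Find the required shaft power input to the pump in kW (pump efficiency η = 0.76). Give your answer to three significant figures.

V = 4Q/(πD²) = 1.488 m/s; Re = 2.34×10^5; ε/D = 0.00263; f = 0.02602
h_f = f(L/D)V²/2g = 0.8499 m
Total head H = z + h_f = 34.1 + 0.8499 = 34.95 m
P_hyd = ρgQH = 999.7·9.81·0.0651·34.95 = 22.31 kW
P_shaft = P_hyd/η = 22.31/0.76 = 29.36 kW

P_shaft ≈ 29.4 kW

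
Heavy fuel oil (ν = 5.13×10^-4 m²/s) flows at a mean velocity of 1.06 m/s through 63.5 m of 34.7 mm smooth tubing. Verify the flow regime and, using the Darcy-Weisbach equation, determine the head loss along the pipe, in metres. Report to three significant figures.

h_f ≈ 93.5 m

Re = VD/ν = 1.06·0.03470/5.13×10^-4 = 71.7 → laminar (Re < 2300)
f = 64/Re = 0.8926
h_f = f(L/D)V²/(2g) = 0.8926·(63.5/0.03470)·1.06²/(2·9.81) = 93.54 m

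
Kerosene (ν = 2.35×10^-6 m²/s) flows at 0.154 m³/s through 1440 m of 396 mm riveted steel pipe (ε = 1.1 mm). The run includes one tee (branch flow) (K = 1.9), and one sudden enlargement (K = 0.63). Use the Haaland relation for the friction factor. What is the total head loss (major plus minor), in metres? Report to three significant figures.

H_L ≈ 7.81 m

V = 4Q/(πD²) = 1.250 m/s; V²/2g = 0.07969 m
Re = 2.11×10^5, ε/D = 0.00278 → f = 0.02626 (Haaland)
Major: h_f = f(L/D)·V²/2g = 0.02626·3636·0.07969 = 7.609 m
Minor: ΣK = 2.53; h_m = ΣK·V²/2g = 0.2016 m
Total H_L = 7.609 + 0.2016 = 7.811 m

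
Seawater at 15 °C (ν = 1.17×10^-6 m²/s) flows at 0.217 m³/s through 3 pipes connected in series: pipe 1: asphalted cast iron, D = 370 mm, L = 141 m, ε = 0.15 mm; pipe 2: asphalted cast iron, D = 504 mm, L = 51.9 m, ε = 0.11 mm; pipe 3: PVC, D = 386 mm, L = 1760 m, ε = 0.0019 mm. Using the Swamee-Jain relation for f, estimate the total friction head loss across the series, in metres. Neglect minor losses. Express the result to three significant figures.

H ≈ 11.6 m

Pipe 1: V = 2.018 m/s, Re = 6.38×10^5, ε/D = 4.05×10^-4, f = 0.01693, h_1 = f(L/D)V²/2g = 1.340 m
Pipe 2: V = 1.088 m/s, Re = 4.69×10^5, ε/D = 2.18×10^-4, f = 0.01577, h_2 = f(L/D)V²/2g = 0.09790 m
Pipe 3: V = 1.854 m/s, Re = 6.12×10^5, ε/D = 4.92×10^-6, f = 0.01272, h_3 = f(L/D)V²/2g = 10.17 m
Series → Q common, losses add: H = Σh = 11.60 m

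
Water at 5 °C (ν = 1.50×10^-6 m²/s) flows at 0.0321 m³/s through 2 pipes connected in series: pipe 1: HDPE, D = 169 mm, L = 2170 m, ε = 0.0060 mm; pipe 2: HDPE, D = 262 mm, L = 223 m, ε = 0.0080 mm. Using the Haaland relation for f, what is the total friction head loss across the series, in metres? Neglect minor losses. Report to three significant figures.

H ≈ 22.2 m

Pipe 1: V = 1.431 m/s, Re = 1.61×10^5, ε/D = 3.55×10^-5, f = 0.01637, h_1 = f(L/D)V²/2g = 21.94 m
Pipe 2: V = 0.5954 m/s, Re = 1.04×10^5, ε/D = 3.05×10^-5, f = 0.01780, h_2 = f(L/D)V²/2g = 0.2738 m
Series → Q common, losses add: H = Σh = 22.21 m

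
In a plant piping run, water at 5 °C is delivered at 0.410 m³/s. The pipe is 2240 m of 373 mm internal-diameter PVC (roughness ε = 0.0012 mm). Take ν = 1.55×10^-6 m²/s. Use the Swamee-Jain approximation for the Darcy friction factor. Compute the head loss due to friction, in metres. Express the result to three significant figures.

V = 4Q/(πD²) = 4·0.410/(π·0.373²) = 3.752 m/s
Re = VD/ν = 3.752·0.373/1.55×10^-6 = 9.03×10^5 → turbulent
ε/D = 0.0012/373 = 3.22×10^-6
Swamee-Jain: f = 0.01189
h_f = f(L/D)V²/(2g) = 0.01189·(2240/0.373)·3.752²/(2·9.81) = 51.21 m

h_f ≈ 51.2 m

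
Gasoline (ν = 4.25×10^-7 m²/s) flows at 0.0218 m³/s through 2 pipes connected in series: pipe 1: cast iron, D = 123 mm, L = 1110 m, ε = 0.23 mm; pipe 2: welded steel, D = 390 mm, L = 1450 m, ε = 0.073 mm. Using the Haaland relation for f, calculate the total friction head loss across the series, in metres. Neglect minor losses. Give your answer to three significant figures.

H ≈ 36.3 m

Pipe 1: V = 1.835 m/s, Re = 5.31×10^5, ε/D = 0.00187, f = 0.02337, h_1 = f(L/D)V²/2g = 36.18 m
Pipe 2: V = 0.1825 m/s, Re = 1.67×10^5, ε/D = 1.87×10^-4, f = 0.01721, h_2 = f(L/D)V²/2g = 0.1086 m
Series → Q common, losses add: H = Σh = 36.29 m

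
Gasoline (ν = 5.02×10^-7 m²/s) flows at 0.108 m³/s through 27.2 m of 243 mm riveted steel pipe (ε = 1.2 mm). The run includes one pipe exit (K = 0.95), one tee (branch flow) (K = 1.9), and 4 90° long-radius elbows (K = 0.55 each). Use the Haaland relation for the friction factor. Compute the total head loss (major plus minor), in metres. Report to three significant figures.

H_L ≈ 2.34 m

V = 4Q/(πD²) = 2.329 m/s; V²/2g = 0.2764 m
Re = 1.13×10^6, ε/D = 0.00494 → f = 0.03039 (Haaland)
Major: h_f = f(L/D)·V²/2g = 0.03039·111.9·0.2764 = 0.9403 m
Minor: ΣK = 5.05; h_m = ΣK·V²/2g = 1.396 m
Total H_L = 0.9403 + 1.396 = 2.336 m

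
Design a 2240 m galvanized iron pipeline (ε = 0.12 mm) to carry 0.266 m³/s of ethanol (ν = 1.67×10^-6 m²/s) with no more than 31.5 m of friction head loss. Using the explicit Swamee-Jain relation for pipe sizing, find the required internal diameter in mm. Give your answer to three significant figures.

D ≈ 375 mm

Swamee-Jain (Type III): D = 0.66·[ε^1.25·(LQ²/(gh_f))^4.75 + ν·Q^9.4·(L/(gh_f))^5.2]^0.04
LQ²/(gh_f) = 0.5129; L/(gh_f) = 7.249
Term 1 = ε^1.25·(…)^4.75 = 5.27×10^-7; Term 2 = ν·Q^9.4·(…)^5.2 = 1.95×10^-7
D = 0.66·(5.27×10^-7 + 1.95×10^-7)^0.04 = 0.3749 m = 375 mm
Check: V = 2.41 m/s, Re = 5.41×10^5, f = 0.01645, h_f = 29.1 m ≈ 31.5 m ✓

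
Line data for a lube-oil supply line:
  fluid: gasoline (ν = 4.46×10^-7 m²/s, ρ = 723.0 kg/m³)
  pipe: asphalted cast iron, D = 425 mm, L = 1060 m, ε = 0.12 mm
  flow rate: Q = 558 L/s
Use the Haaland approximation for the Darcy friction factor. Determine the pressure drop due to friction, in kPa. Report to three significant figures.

Δp ≈ 209 kPa

V = 4Q/(πD²) = 4·0.558/(π·0.425²) = 3.933 m/s
Re = VD/ν = 3.933·0.425/4.46×10^-7 = 3.75×10^6 → turbulent
ε/D = 0.12/425 = 2.82×10^-4
Haaland: f = 0.01496
h_f = f(L/D)V²/(2g) = 0.01496·(1060/0.425)·3.933²/(2·9.81) = 29.43 m
Δp = ρg·h_f = 723.0·9.81·29.43 = 208.7 kPa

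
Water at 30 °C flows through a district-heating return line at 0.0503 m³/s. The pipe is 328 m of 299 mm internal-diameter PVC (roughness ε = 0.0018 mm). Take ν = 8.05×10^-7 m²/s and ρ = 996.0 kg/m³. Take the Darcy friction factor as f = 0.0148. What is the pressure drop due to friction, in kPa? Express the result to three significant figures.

Δp ≈ 4.15 kPa

V = 4Q/(πD²) = 4·0.0503/(π·0.299²) = 0.7164 m/s
h_f = f(L/D)V²/(2g) = 0.01480·(328/0.299)·0.7164²/(2·9.81) = 0.4247 m
Δp = ρg·h_f = 996.0·9.81·0.4247 = 4.149 kPa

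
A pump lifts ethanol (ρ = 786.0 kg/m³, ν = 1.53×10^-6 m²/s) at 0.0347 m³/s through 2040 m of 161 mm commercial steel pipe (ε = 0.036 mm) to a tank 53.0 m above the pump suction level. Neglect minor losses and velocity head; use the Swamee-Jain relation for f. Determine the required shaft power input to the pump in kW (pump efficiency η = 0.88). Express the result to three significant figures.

P_shaft ≈ 26.1 kW

V = 4Q/(πD²) = 1.704 m/s; Re = 1.79×10^5; ε/D = 2.24×10^-4; f = 0.01754
h_f = f(L/D)V²/2g = 32.91 m
Total head H = z + h_f = 53.0 + 32.91 = 85.91 m
P_hyd = ρgQH = 786.0·9.81·0.0347·85.91 = 22.99 kW
P_shaft = P_hyd/η = 22.99/0.88 = 26.12 kW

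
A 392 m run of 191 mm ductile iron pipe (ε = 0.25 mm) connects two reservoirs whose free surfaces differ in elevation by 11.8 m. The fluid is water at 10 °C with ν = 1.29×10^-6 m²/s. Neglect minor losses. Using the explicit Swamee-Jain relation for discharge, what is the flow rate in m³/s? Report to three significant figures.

Swamee-Jain (Type II): Q = -0.965·√(gD⁵h_f/L)·ln[ε/(3.7D) + √(3.17ν²L/(gD³h_f))]
√(gD⁵h_f/L) = √(9.81·0.191⁵·11.8/392) = 0.008664
ε/(3.7D) = 3.54×10^-4; √(3.17ν²L/(gD³h_f)) = 5.06×10^-5
Q = -0.965·0.008664·ln(4.044×10^-4) = 0.06532 m³/s
Check: V = 2.28 m/s, Re = 3.38×10^5, f = 0.02185, h_f = 11.9 m ≈ 11.8 m ✓

Q ≈ 0.0653 m³/s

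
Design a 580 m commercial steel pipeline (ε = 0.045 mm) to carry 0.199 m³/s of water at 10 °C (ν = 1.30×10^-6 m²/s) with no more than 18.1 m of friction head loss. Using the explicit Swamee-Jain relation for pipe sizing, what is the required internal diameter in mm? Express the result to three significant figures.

D ≈ 277 mm

Swamee-Jain (Type III): D = 0.66·[ε^1.25·(LQ²/(gh_f))^4.75 + ν·Q^9.4·(L/(gh_f))^5.2]^0.04
LQ²/(gh_f) = 0.1294; L/(gh_f) = 3.266
Term 1 = ε^1.25·(…)^4.75 = 2.23×10^-10; Term 2 = ν·Q^9.4·(…)^5.2 = 1.57×10^-10
D = 0.66·(2.23×10^-10 + 1.57×10^-10)^0.04 = 0.2772 m = 277 mm
Check: V = 3.30 m/s, Re = 7.03×10^5, f = 0.01470, h_f = 17.1 m ≈ 18.1 m ✓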